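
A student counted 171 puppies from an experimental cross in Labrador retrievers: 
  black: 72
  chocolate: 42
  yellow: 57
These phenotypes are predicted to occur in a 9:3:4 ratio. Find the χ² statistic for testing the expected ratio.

Expected counts for N = 171 under a 9:3:4 ratio (total parts = 16):
  black: 171 × 9/16 = 96.1875
  chocolate: 171 × 3/16 = 32.0625
  yellow: 171 × 4/16 = 42.75
χ² = Σ (O − E)² / E
  black: (72 − 96.1875)² / 96.1875 = 6.0822
  chocolate: (42 − 32.0625)² / 32.0625 = 3.0800
  yellow: (57 − 42.75)² / 42.75 = 4.7500
χ² = 6.0822 + 3.0800 + 4.7500 = 13.9122 ≈ 13.912

13.912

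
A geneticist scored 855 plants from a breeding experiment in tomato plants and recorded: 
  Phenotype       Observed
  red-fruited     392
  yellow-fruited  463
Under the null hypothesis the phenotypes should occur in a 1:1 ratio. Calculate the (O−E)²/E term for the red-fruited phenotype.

Under the 1:1 hypothesis (Σ ratio = 2, N = 855):
  red-fruited: 855 × 1/2 = 427.5
  yellow-fruited: 855 × 1/2 = 427.5
Contribution of red-fruited: (392 − 427.5)² / 427.5 = 2.9480

2.948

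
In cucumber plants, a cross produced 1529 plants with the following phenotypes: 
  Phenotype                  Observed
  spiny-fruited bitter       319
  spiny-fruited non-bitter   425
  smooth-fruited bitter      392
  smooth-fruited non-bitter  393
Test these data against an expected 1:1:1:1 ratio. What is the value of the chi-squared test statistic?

Expected counts for N = 1529 under a 1:1:1:1 ratio (total parts = 4):
  spiny-fruited bitter: 1529 × 1/4 = 382.25
  spiny-fruited non-bitter: 1529 × 1/4 = 382.25
  smooth-fruited bitter: 1529 × 1/4 = 382.25
  smooth-fruited non-bitter: 1529 × 1/4 = 382.25
χ² = Σ (O − E)² / E
  spiny-fruited bitter: (319 − 382.25)² / 382.25 = 10.4658
  spiny-fruited non-bitter: (425 − 382.25)² / 382.25 = 4.7811
  smooth-fruited bitter: (392 − 382.25)² / 382.25 = 0.2487
  smooth-fruited non-bitter: (393 − 382.25)² / 382.25 = 0.3023
χ² = 10.4658 + 4.7811 + 0.2487 + 0.3023 = 15.7979 ≈ 15.798

15.798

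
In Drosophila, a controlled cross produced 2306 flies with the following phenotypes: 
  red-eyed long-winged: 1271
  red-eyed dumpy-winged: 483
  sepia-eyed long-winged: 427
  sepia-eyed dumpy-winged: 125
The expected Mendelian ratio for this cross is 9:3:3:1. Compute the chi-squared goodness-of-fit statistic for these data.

Under the 9:3:3:1 hypothesis (Σ ratio = 16, N = 2306):
  red-eyed long-winged: 2306 × 9/16 = 1297.125
  red-eyed dumpy-winged: 2306 × 3/16 = 432.375
  sepia-eyed long-winged: 2306 × 3/16 = 432.375
  sepia-eyed dumpy-winged: 2306 × 1/16 = 144.125
χ² = Σ (O − E)² / E
  red-eyed long-winged: (1271 − 1297.125)² / 1297.125 = 0.5262
  red-eyed dumpy-winged: (483 − 432.375)² / 432.375 = 5.9275
  sepia-eyed long-winged: (427 − 432.375)² / 432.375 = 0.0668
  sepia-eyed dumpy-winged: (125 − 144.125)² / 144.125 = 2.5378
χ² = 0.5262 + 5.9275 + 0.0668 + 2.5378 = 9.0583 ≈ 9.058

9.058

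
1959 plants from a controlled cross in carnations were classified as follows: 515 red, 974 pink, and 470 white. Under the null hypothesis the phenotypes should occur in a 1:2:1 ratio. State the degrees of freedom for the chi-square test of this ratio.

2

A goodness-of-fit test with 3 phenotype classes has df = 3 − 1 = 2.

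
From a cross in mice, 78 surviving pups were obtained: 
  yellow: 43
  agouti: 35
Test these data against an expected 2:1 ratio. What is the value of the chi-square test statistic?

4.673

Under the 2:1 hypothesis (Σ ratio = 3, N = 78):
  yellow: 78 × 2/3 = 52
  agouti: 78 × 1/3 = 26
χ² = Σ (O − E)² / E
  yellow: (43 − 52)² / 52 = 1.5577
  agouti: (35 − 26)² / 26 = 3.1154
χ² = 1.5577 + 3.1154 = 4.6731 ≈ 4.673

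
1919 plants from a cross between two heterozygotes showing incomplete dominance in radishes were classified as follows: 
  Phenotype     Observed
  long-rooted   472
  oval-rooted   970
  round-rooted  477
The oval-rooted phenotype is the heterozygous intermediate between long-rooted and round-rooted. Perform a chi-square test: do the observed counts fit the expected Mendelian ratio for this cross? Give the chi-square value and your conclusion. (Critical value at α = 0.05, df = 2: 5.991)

With incomplete dominance, a heterozygote × heterozygote cross gives a 1:2:1 phenotypic ratio.
Under the 1:2:1 hypothesis (Σ ratio = 4, N = 1919):
  long-rooted: 1919 × 1/4 = 479.75
  oval-rooted: 1919 × 2/4 = 959.5
  round-rooted: 1919 × 1/4 = 479.75
χ² = Σ (O − E)² / E
  long-rooted: (472 − 479.75)² / 479.75 = 0.1252
  oval-rooted: (970 − 959.5)² / 959.5 = 0.1149
  round-rooted: (477 − 479.75)² / 479.75 = 0.0158
χ² = 0.1252 + 0.1149 + 0.0158 = 0.2559 ≈ 0.256
Degrees of freedom = 3 − 1 = 2; critical value at α = 0.05 is 5.991.
Since 0.256 < 5.991, we fail to reject the null hypothesis — the data are consistent with the 1:2:1 ratio.

0.256; consistent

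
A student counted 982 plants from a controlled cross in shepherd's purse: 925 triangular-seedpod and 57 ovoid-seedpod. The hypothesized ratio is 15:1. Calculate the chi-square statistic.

Under the 15:1 hypothesis (Σ ratio = 16, N = 982):
  triangular-seedpod: 982 × 15/16 = 920.625
  ovoid-seedpod: 982 × 1/16 = 61.375
χ² = Σ (O − E)² / E
  triangular-seedpod: (925 − 920.625)² / 920.625 = 0.0208
  ovoid-seedpod: (57 − 61.375)² / 61.375 = 0.3119
χ² = 0.0208 + 0.3119 = 0.3327 ≈ 0.333

0.333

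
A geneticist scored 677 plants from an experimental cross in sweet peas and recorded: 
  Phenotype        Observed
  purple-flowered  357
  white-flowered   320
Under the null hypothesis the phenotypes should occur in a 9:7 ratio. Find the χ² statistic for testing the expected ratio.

3.403

Under the 9:7 hypothesis (Σ ratio = 16, N = 677):
  purple-flowered: 677 × 9/16 = 380.8125
  white-flowered: 677 × 7/16 = 296.1875
χ² = Σ (O − E)² / E
  purple-flowered: (357 − 380.8125)² / 380.8125 = 1.4890
  white-flowered: (320 − 296.1875)² / 296.1875 = 1.9144
χ² = 1.4890 + 1.9144 = 3.4034 ≈ 3.403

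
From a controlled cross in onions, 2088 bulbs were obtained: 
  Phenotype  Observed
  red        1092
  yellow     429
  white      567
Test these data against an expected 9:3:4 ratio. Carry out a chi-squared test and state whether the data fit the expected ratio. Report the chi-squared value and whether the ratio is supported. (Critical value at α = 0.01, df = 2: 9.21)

Under the 9:3:4 hypothesis (Σ ratio = 16, N = 2088):
  red: 2088 × 9/16 = 1174.5
  yellow: 2088 × 3/16 = 391.5
  white: 2088 × 4/16 = 522
χ² = Σ (O − E)² / E
  red: (1092 − 1174.5)² / 1174.5 = 5.7950
  yellow: (429 − 391.5)² / 391.5 = 3.5920
  white: (567 − 522)² / 522 = 3.8793
χ² = 5.7950 + 3.5920 + 3.8793 = 13.2663 ≈ 13.266
Degrees of freedom = 3 − 1 = 2; critical value at α = 0.01 is 9.21.
Since 13.266 > 9.21, we reject the null hypothesis — the data do not fit the 9:3:4 ratio.

13.266; not consistent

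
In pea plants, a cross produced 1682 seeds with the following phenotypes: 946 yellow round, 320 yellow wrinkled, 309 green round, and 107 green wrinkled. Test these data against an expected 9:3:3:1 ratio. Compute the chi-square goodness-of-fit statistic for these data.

Under the 9:3:3:1 hypothesis (Σ ratio = 16, N = 1682):
  yellow round: 1682 × 9/16 = 946.125
  yellow wrinkled: 1682 × 3/16 = 315.375
  green round: 1682 × 3/16 = 315.375
  green wrinkled: 1682 × 1/16 = 105.125
χ² = Σ (O − E)² / E
  yellow round: (946 − 946.125)² / 946.125 = 0.0000
  yellow wrinkled: (320 − 315.375)² / 315.375 = 0.0678
  green round: (309 − 315.375)² / 315.375 = 0.1289
  green wrinkled: (107 − 105.125)² / 105.125 = 0.0334
χ² = 0.0000 + 0.0678 + 0.1289 + 0.0334 = 0.2301 ≈ 0.230

0.230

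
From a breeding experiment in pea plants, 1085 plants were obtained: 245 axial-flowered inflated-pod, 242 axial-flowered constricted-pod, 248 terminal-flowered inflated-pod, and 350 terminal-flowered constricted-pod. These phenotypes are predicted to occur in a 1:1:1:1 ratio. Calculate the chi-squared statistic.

30.550

Expected counts for N = 1085 under a 1:1:1:1 ratio (total parts = 4):
  axial-flowered inflated-pod: 1085 × 1/4 = 271.25
  axial-flowered constricted-pod: 1085 × 1/4 = 271.25
  terminal-flowered inflated-pod: 1085 × 1/4 = 271.25
  terminal-flowered constricted-pod: 1085 × 1/4 = 271.25
χ² = Σ (O − E)² / E
  axial-flowered inflated-pod: (245 − 271.25)² / 271.25 = 2.5403
  axial-flowered constricted-pod: (242 − 271.25)² / 271.25 = 3.1541
  terminal-flowered inflated-pod: (248 − 271.25)² / 271.25 = 1.9929
  terminal-flowered constricted-pod: (350 − 271.25)² / 271.25 = 22.8629
χ² = 2.5403 + 3.1541 + 1.9929 + 22.8629 = 30.5502 ≈ 30.550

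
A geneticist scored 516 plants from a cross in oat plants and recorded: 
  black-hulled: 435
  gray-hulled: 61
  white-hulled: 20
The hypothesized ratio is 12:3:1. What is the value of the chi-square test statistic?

23.817

Total ratio parts = 16. Expected numbers out of 516:
  black-hulled: 516 × 12/16 = 387
  gray-hulled: 516 × 3/16 = 96.75
  white-hulled: 516 × 1/16 = 32.25
χ² = Σ (O − E)² / E
  black-hulled: (435 − 387)² / 387 = 5.9535
  gray-hulled: (61 − 96.75)² / 96.75 = 13.2099
  white-hulled: (20 − 32.25)² / 32.25 = 4.6531
χ² = 5.9535 + 13.2099 + 4.6531 = 23.8165 ≈ 23.817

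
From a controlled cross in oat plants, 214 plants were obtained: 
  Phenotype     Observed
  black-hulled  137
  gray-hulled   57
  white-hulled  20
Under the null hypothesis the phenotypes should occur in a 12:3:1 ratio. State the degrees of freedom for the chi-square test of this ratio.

2

A goodness-of-fit test with 3 phenotype classes has df = 3 − 1 = 2.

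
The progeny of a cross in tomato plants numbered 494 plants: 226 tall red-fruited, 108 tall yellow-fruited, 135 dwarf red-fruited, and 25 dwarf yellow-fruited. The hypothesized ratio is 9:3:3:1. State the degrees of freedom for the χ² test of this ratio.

3

A goodness-of-fit test with 4 phenotype classes has df = 4 − 1 = 3.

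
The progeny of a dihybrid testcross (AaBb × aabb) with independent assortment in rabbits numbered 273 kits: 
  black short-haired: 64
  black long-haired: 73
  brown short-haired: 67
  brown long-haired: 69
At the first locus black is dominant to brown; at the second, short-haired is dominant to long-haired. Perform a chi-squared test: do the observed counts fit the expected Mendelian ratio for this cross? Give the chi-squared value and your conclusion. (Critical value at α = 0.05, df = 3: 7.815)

A dihybrid testcross with independent assortment gives a 1:1:1:1 ratio.
Total ratio parts = 4. Expected numbers out of 273:
  black short-haired: 273 × 1/4 = 68.25
  black long-haired: 273 × 1/4 = 68.25
  brown short-haired: 273 × 1/4 = 68.25
  brown long-haired: 273 × 1/4 = 68.25
χ² = Σ (O − E)² / E
  black short-haired: (64 − 68.25)² / 68.25 = 0.2647
  black long-haired: (73 − 68.25)² / 68.25 = 0.3306
  brown short-haired: (67 − 68.25)² / 68.25 = 0.0229
  brown long-haired: (69 − 68.25)² / 68.25 = 0.0082
χ² = 0.2647 + 0.3306 + 0.0229 + 0.0082 = 0.6264 ≈ 0.626
Degrees of freedom = 4 − 1 = 3; critical value at α = 0.05 is 7.815.
Since 0.626 < 7.815, we fail to reject the null hypothesis — the data are consistent with the 1:1:1:1 ratio.

0.626; consistent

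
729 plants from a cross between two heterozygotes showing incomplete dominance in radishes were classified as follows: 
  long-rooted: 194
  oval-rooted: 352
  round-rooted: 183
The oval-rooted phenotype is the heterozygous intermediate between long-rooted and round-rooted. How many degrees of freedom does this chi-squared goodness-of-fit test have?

With incomplete dominance, a heterozygote × heterozygote cross gives a 1:2:1 phenotypic ratio.
A goodness-of-fit test with 3 phenotype classes has df = 3 − 1 = 2.

2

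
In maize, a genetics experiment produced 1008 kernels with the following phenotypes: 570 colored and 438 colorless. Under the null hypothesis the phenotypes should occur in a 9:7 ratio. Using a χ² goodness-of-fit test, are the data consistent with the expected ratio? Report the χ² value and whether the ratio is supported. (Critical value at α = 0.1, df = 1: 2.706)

0.036; consistent

The 9:7 ratio has 16 parts, so with N = 1008 the expected counts are:
  colored: 1008 × 9/16 = 567
  colorless: 1008 × 7/16 = 441
χ² = Σ (O − E)² / E
  colored: (570 − 567)² / 567 = 0.0159
  colorless: (438 − 441)² / 441 = 0.0204
χ² = 0.0159 + 0.0204 = 0.0363 ≈ 0.036
Degrees of freedom = 2 − 1 = 1; critical value at α = 0.1 is 2.706.
Since 0.036 < 2.706, we fail to reject the null hypothesis — the data are consistent with the 9:7 ratio.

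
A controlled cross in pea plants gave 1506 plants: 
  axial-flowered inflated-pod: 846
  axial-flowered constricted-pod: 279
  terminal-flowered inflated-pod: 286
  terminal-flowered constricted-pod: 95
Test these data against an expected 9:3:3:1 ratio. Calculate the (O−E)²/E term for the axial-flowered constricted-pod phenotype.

Under the 9:3:3:1 hypothesis (Σ ratio = 16, N = 1506):
  axial-flowered inflated-pod: 1506 × 9/16 = 847.125
  axial-flowered constricted-pod: 1506 × 3/16 = 282.375
  terminal-flowered inflated-pod: 1506 × 3/16 = 282.375
  terminal-flowered constricted-pod: 1506 × 1/16 = 94.125
Contribution of axial-flowered constricted-pod: (279 − 282.375)² / 282.375 = 0.0403

0.040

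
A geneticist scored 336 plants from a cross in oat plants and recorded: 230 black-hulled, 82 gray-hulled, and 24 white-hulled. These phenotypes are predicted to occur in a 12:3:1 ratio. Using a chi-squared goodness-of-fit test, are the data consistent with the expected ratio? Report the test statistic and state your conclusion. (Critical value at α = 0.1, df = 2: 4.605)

Under the 12:3:1 hypothesis (Σ ratio = 16, N = 336):
  black-hulled: 336 × 12/16 = 252
  gray-hulled: 336 × 3/16 = 63
  white-hulled: 336 × 1/16 = 21
χ² = Σ (O − E)² / E
  black-hulled: (230 − 252)² / 252 = 1.9206
  gray-hulled: (82 − 63)² / 63 = 5.7302
  white-hulled: (24 − 21)² / 21 = 0.4286
χ² = 1.9206 + 5.7302 + 0.4286 = 8.0794 ≈ 8.079
Degrees of freedom = 3 − 1 = 2; critical value at α = 0.1 is 4.605.
Since 8.079 > 4.605, we reject the null hypothesis — the data do not fit the 12:3:1 ratio.

8.079; not consistent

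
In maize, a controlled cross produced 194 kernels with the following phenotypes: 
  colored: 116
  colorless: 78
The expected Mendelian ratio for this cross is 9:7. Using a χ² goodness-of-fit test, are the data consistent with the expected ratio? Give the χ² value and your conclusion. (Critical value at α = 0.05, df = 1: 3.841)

0.990; consistent

Under the 9:7 hypothesis (Σ ratio = 16, N = 194):
  colored: 194 × 9/16 = 109.125
  colorless: 194 × 7/16 = 84.875
χ² = Σ (O − E)² / E
  colored: (116 − 109.125)² / 109.125 = 0.4331
  colorless: (78 − 84.875)² / 84.875 = 0.5569
χ² = 0.4331 + 0.5569 = 0.990
Degrees of freedom = 2 − 1 = 1; critical value at α = 0.05 is 3.841.
Since 0.990 < 3.841, we fail to reject the null hypothesis — the data are consistent with the 9:7 ratio.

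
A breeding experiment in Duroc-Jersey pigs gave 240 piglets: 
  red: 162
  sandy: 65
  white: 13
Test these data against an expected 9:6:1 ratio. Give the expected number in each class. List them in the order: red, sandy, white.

135, 90, 15

Expected counts for N = 240 under a 9:6:1 ratio (total parts = 16):
  red: 240 × 9/16 = 135
  sandy: 240 × 6/16 = 90
  white: 240 × 1/16 = 15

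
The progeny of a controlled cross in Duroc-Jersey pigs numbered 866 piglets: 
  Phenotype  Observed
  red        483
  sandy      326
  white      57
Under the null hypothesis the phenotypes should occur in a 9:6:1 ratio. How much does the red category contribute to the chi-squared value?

The 9:6:1 ratio has 16 parts, so with N = 866 the expected counts are:
  red: 866 × 9/16 = 487.125
  sandy: 866 × 6/16 = 324.75
  white: 866 × 1/16 = 54.125
Contribution of red: (483 − 487.125)² / 487.125 = 0.0349

0.035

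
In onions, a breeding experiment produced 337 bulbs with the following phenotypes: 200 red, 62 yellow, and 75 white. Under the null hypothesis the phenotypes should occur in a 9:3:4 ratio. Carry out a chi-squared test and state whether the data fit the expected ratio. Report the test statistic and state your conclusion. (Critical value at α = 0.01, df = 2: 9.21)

The 9:3:4 ratio has 16 parts, so with N = 337 the expected counts are:
  red: 337 × 9/16 = 189.5625
  yellow: 337 × 3/16 = 63.1875
  white: 337 × 4/16 = 84.25
χ² = Σ (O − E)² / E
  red: (200 − 189.5625)² / 189.5625 = 0.5747
  yellow: (62 − 63.1875)² / 63.1875 = 0.0223
  white: (75 − 84.25)² / 84.25 = 1.0156
χ² = 0.5747 + 0.0223 + 1.0156 = 1.6126 ≈ 1.613
Degrees of freedom = 3 − 1 = 2; critical value at α = 0.01 is 9.21.
Since 1.613 < 9.21, we fail to reject the null hypothesis — the data are consistent with the 9:3:4 ratio.

1.613; consistent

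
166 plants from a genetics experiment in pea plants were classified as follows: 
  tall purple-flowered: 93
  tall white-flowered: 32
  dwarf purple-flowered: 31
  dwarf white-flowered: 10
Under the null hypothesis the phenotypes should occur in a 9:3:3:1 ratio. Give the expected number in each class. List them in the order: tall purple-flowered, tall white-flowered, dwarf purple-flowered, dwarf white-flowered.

93.375, 31.125, 31.125, 10.375

Total ratio parts = 16. Expected numbers out of 166:
  tall purple-flowered: 166 × 9/16 = 93.375
  tall white-flowered: 166 × 3/16 = 31.125
  dwarf purple-flowered: 166 × 3/16 = 31.125
  dwarf white-flowered: 166 × 1/16 = 10.375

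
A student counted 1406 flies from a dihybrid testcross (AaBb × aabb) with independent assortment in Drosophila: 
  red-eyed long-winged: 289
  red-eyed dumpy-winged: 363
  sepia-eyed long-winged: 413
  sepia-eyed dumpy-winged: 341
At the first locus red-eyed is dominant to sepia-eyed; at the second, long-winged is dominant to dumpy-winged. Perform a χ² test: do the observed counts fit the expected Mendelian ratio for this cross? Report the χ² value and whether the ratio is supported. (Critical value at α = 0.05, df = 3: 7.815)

22.563; not consistent

A dihybrid testcross with independent assortment gives a 1:1:1:1 ratio.
Under the 1:1:1:1 hypothesis (Σ ratio = 4, N = 1406):
  red-eyed long-winged: 1406 × 1/4 = 351.5
  red-eyed dumpy-winged: 1406 × 1/4 = 351.5
  sepia-eyed long-winged: 1406 × 1/4 = 351.5
  sepia-eyed dumpy-winged: 1406 × 1/4 = 351.5
χ² = Σ (O − E)² / E
  red-eyed long-winged: (289 − 351.5)² / 351.5 = 11.1131
  red-eyed dumpy-winged: (363 − 351.5)² / 351.5 = 0.3762
  sepia-eyed long-winged: (413 − 351.5)² / 351.5 = 10.7603
  sepia-eyed dumpy-winged: (341 − 351.5)² / 351.5 = 0.3137
χ² = 11.1131 + 0.3762 + 10.7603 + 0.3137 = 22.5633 ≈ 22.563
Degrees of freedom = 4 − 1 = 3; critical value at α = 0.05 is 7.815.
Since 22.563 > 7.815, we reject the null hypothesis — the data do not fit the 1:1:1:1 ratio.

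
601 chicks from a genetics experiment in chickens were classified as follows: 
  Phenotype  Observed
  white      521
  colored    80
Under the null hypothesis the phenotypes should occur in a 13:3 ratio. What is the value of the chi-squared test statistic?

Expected counts for N = 601 under a 13:3 ratio (total parts = 16):
  white: 601 × 13/16 = 488.3125
  colored: 601 × 3/16 = 112.6875
χ² = Σ (O − E)² / E
  white: (521 − 488.3125)² / 488.3125 = 2.1881
  colored: (80 − 112.6875)² / 112.6875 = 9.4817
χ² = 2.1881 + 9.4817 = 11.6698 ≈ 11.670

11.670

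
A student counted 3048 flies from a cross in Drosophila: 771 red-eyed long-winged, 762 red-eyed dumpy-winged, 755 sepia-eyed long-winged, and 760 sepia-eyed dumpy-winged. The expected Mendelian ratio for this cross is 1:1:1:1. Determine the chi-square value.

Under the 1:1:1:1 hypothesis (Σ ratio = 4, N = 3048):
  red-eyed long-winged: 3048 × 1/4 = 762
  red-eyed dumpy-winged: 3048 × 1/4 = 762
  sepia-eyed long-winged: 3048 × 1/4 = 762
  sepia-eyed dumpy-winged: 3048 × 1/4 = 762
χ² = Σ (O − E)² / E
  red-eyed long-winged: (771 − 762)² / 762 = 0.1063
  red-eyed dumpy-winged: (762 − 762)² / 762 = 0.0000
  sepia-eyed long-winged: (755 − 762)² / 762 = 0.0643
  sepia-eyed dumpy-winged: (760 − 762)² / 762 = 0.0052
χ² = 0.1063 + 0.0000 + 0.0643 + 0.0052 = 0.1758 ≈ 0.176

0.176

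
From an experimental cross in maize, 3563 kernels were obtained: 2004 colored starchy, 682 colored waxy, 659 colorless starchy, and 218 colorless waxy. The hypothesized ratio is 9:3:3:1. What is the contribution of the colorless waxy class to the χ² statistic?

0.099

The 9:3:3:1 ratio has 16 parts, so with N = 3563 the expected counts are:
  colored starchy: 3563 × 9/16 = 2004.1875
  colored waxy: 3563 × 3/16 = 668.0625
  colorless starchy: 3563 × 3/16 = 668.0625
  colorless waxy: 3563 × 1/16 = 222.6875
Contribution of colorless waxy: (218 − 222.6875)² / 222.6875 = 0.0987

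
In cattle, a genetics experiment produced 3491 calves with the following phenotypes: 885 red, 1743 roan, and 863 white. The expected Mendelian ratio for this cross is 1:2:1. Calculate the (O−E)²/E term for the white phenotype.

0.109

Total ratio parts = 4. Expected numbers out of 3491:
  red: 3491 × 1/4 = 872.75
  roan: 3491 × 2/4 = 1745.5
  white: 3491 × 1/4 = 872.75
Contribution of white: (863 − 872.75)² / 872.75 = 0.1089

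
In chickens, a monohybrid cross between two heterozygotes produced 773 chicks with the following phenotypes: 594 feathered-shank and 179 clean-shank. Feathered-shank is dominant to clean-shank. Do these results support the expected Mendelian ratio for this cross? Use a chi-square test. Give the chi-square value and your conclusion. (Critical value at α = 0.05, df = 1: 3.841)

For a monohybrid cross between heterozygotes with complete dominance, the expected phenotypic ratio is 3:1.
Total ratio parts = 4. Expected numbers out of 773:
  feathered-shank: 773 × 3/4 = 579.75
  clean-shank: 773 × 1/4 = 193.25
χ² = Σ (O − E)² / E
  feathered-shank: (594 − 579.75)² / 579.75 = 0.3503
  clean-shank: (179 − 193.25)² / 193.25 = 1.0508
χ² = 0.3503 + 1.0508 = 1.4011 ≈ 1.401
Degrees of freedom = 2 − 1 = 1; critical value at α = 0.05 is 3.841.
Since 1.401 < 3.841, we fail to reject the null hypothesis — the data are consistent with the 3:1 ratio.

1.401; consistent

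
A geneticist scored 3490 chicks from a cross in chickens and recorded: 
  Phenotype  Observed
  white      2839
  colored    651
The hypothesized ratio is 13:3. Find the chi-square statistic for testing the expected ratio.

0.021

Expected counts for N = 3490 under a 13:3 ratio (total parts = 16):
  white: 3490 × 13/16 = 2835.625
  colored: 3490 × 3/16 = 654.375
χ² = Σ (O − E)² / E
  white: (2839 − 2835.625)² / 2835.625 = 0.0040
  colored: (651 − 654.375)² / 654.375 = 0.0174
χ² = 0.0040 + 0.0174 = 0.0214 ≈ 0.021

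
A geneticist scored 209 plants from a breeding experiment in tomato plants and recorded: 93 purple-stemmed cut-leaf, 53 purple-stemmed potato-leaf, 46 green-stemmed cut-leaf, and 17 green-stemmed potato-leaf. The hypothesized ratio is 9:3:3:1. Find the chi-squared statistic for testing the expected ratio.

12.372

Expected counts for N = 209 under a 9:3:3:1 ratio (total parts = 16):
  purple-stemmed cut-leaf: 209 × 9/16 = 117.5625
  purple-stemmed potato-leaf: 209 × 3/16 = 39.1875
  green-stemmed cut-leaf: 209 × 3/16 = 39.1875
  green-stemmed potato-leaf: 209 × 1/16 = 13.0625
χ² = Σ (O − E)² / E
  purple-stemmed cut-leaf: (93 − 117.5625)² / 117.5625 = 5.1319
  purple-stemmed potato-leaf: (53 − 39.1875)² / 39.1875 = 4.8685
  green-stemmed cut-leaf: (46 − 39.1875)² / 39.1875 = 1.1843
  green-stemmed potato-leaf: (17 − 13.0625)² / 13.0625 = 1.1869
χ² = 5.1319 + 4.8685 + 1.1843 + 1.1869 = 12.3716 ≈ 12.372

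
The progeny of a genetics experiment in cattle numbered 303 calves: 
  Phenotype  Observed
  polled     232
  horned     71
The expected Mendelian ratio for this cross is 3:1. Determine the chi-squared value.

Under the 3:1 hypothesis (Σ ratio = 4, N = 303):
  polled: 303 × 3/4 = 227.25
  horned: 303 × 1/4 = 75.75
χ² = Σ (O − E)² / E
  polled: (232 − 227.25)² / 227.25 = 0.0993
  horned: (71 − 75.75)² / 75.75 = 0.2979
χ² = 0.0993 + 0.2979 = 0.3972 ≈ 0.397

0.397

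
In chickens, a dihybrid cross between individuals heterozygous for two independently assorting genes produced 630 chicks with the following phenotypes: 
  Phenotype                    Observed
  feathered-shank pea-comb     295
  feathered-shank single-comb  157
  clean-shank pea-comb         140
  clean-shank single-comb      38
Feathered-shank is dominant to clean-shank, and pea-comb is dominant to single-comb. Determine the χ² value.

26.841

A dihybrid F₂ with independent assortment and complete dominance at both loci gives a 9:3:3:1 phenotypic ratio.
Under the 9:3:3:1 hypothesis (Σ ratio = 16, N = 630):
  feathered-shank pea-comb: 630 × 9/16 = 354.375
  feathered-shank single-comb: 630 × 3/16 = 118.125
  clean-shank pea-comb: 630 × 3/16 = 118.125
  clean-shank single-comb: 630 × 1/16 = 39.375
χ² = Σ (O − E)² / E
  feathered-shank pea-comb: (295 − 354.375)² / 354.375 = 9.9482
  feathered-shank single-comb: (157 − 118.125)² / 118.125 = 12.7938
  clean-shank pea-comb: (140 − 118.125)² / 118.125 = 4.0509
  clean-shank single-comb: (38 − 39.375)² / 39.375 = 0.0480
χ² = 9.9482 + 12.7938 + 4.0509 + 0.0480 = 26.8409 ≈ 26.841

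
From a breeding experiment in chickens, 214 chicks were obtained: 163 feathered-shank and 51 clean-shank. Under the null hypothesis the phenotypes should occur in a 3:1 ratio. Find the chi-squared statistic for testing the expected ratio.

0.156

Total ratio parts = 4. Expected numbers out of 214:
  feathered-shank: 214 × 3/4 = 160.5
  clean-shank: 214 × 1/4 = 53.5
χ² = Σ (O − E)² / E
  feathered-shank: (163 − 160.5)² / 160.5 = 0.0389
  clean-shank: (51 − 53.5)² / 53.5 = 0.1168
χ² = 0.0389 + 0.1168 = 0.1557 ≈ 0.156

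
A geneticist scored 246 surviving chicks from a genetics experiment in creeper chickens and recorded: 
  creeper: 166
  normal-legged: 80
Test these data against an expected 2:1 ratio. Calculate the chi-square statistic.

0.073

Expected counts for N = 246 under a 2:1 ratio (total parts = 3):
  creeper: 246 × 2/3 = 164
  normal-legged: 246 × 1/3 = 82
χ² = Σ (O − E)² / E
  creeper: (166 − 164)² / 164 = 0.0244
  normal-legged: (80 − 82)² / 82 = 0.0488
χ² = 0.0244 + 0.0488 = 0.0732 ≈ 0.073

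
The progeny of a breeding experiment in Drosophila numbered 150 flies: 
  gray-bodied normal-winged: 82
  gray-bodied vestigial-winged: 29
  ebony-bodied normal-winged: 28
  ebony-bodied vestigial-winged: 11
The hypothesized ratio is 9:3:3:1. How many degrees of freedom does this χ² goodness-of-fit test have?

3

A goodness-of-fit test with 4 phenotype classes has df = 4 − 1 = 3.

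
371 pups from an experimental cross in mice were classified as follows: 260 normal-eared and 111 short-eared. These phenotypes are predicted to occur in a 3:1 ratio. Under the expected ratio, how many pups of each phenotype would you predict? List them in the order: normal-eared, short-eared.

278.25, 92.75

Under the 3:1 hypothesis (Σ ratio = 4, N = 371):
  normal-eared: 371 × 3/4 = 278.25
  short-eared: 371 × 1/4 = 92.75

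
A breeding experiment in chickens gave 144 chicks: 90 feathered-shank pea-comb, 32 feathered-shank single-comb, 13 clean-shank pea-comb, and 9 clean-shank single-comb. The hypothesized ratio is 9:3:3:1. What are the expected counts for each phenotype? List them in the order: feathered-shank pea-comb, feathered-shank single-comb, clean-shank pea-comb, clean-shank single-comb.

81, 27, 27, 9

Expected counts for N = 144 under a 9:3:3:1 ratio (total parts = 16):
  feathered-shank pea-comb: 144 × 9/16 = 81
  feathered-shank single-comb: 144 × 3/16 = 27
  clean-shank pea-comb: 144 × 3/16 = 27
  clean-shank single-comb: 144 × 1/16 = 9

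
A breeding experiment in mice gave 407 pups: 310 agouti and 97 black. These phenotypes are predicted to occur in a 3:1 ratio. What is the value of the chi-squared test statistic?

0.296

Under the 3:1 hypothesis (Σ ratio = 4, N = 407):
  agouti: 407 × 3/4 = 305.25
  black: 407 × 1/4 = 101.75
χ² = Σ (O − E)² / E
  agouti: (310 − 305.25)² / 305.25 = 0.0739
  black: (97 − 101.75)² / 101.75 = 0.2217
χ² = 0.0739 + 0.2217 = 0.2956 ≈ 0.296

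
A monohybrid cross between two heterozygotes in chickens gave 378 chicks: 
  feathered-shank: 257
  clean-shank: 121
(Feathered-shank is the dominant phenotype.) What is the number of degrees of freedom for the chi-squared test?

For a monohybrid cross between heterozygotes with complete dominance, the expected phenotypic ratio is 3:1.
A goodness-of-fit test with 2 phenotype classes has df = 2 − 1 = 1.

1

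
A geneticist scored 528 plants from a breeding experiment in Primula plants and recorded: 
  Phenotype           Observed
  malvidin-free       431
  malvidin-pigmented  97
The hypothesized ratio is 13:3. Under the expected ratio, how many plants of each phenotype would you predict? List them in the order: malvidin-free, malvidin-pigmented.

Total ratio parts = 16. Expected numbers out of 528:
  malvidin-free: 528 × 13/16 = 429
  malvidin-pigmented: 528 × 3/16 = 99

429, 99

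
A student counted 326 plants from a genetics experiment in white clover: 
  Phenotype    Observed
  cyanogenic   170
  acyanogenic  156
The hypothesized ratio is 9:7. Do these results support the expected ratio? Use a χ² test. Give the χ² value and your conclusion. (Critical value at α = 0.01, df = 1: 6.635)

Under the 9:7 hypothesis (Σ ratio = 16, N = 326):
  cyanogenic: 326 × 9/16 = 183.375
  acyanogenic: 326 × 7/16 = 142.625
χ² = Σ (O − E)² / E
  cyanogenic: (170 − 183.375)² / 183.375 = 0.9755
  acyanogenic: (156 − 142.625)² / 142.625 = 1.2543
χ² = 0.9755 + 1.2543 = 2.2298 ≈ 2.230
Degrees of freedom = 2 − 1 = 1; critical value at α = 0.01 is 6.635.
Since 2.230 < 6.635, we fail to reject the null hypothesis — the data are consistent with the 9:7 ratio.

2.230; consistent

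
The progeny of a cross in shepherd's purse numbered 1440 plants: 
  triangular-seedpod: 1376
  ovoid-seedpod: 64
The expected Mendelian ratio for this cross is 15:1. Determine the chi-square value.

Expected counts for N = 1440 under a 15:1 ratio (total parts = 16):
  triangular-seedpod: 1440 × 15/16 = 1350
  ovoid-seedpod: 1440 × 1/16 = 90
χ² = Σ (O − E)² / E
  triangular-seedpod: (1376 − 1350)² / 1350 = 0.5007
  ovoid-seedpod: (64 − 90)² / 90 = 7.5111
χ² = 0.5007 + 7.5111 = 8.0118 ≈ 8.012

8.012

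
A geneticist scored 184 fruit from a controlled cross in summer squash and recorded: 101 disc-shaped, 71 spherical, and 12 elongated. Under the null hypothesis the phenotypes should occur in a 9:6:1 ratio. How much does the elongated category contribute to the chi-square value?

The 9:6:1 ratio has 16 parts, so with N = 184 the expected counts are:
  disc-shaped: 184 × 9/16 = 103.5
  spherical: 184 × 6/16 = 69
  elongated: 184 × 1/16 = 11.5
Contribution of elongated: (12 − 11.5)² / 11.5 = 0.0217

0.022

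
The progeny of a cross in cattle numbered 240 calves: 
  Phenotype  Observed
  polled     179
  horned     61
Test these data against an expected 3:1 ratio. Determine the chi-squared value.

0.022

Under the 3:1 hypothesis (Σ ratio = 4, N = 240):
  polled: 240 × 3/4 = 180
  horned: 240 × 1/4 = 60
χ² = Σ (O − E)² / E
  polled: (179 − 180)² / 180 = 0.0056
  horned: (61 − 60)² / 60 = 0.0167
χ² = 0.0056 + 0.0167 = 0.0223 ≈ 0.022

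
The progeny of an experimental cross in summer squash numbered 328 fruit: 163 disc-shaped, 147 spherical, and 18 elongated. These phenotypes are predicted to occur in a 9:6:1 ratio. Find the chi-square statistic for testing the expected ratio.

Expected counts for N = 328 under a 9:6:1 ratio (total parts = 16):
  disc-shaped: 328 × 9/16 = 184.5
  spherical: 328 × 6/16 = 123
  elongated: 328 × 1/16 = 20.5
χ² = Σ (O − E)² / E
  disc-shaped: (163 − 184.5)² / 184.5 = 2.5054
  spherical: (147 − 123)² / 123 = 4.6829
  elongated: (18 − 20.5)² / 20.5 = 0.3049
χ² = 2.5054 + 4.6829 + 0.3049 = 7.4932 ≈ 7.493

7.493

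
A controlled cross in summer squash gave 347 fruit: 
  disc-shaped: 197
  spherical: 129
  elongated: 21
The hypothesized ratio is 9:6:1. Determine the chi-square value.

0.048

The 9:6:1 ratio has 16 parts, so with N = 347 the expected counts are:
  disc-shaped: 347 × 9/16 = 195.1875
  spherical: 347 × 6/16 = 130.125
  elongated: 347 × 1/16 = 21.6875
χ² = Σ (O − E)² / E
  disc-shaped: (197 − 195.1875)² / 195.1875 = 0.0168
  spherical: (129 − 130.125)² / 130.125 = 0.0097
  elongated: (21 − 21.6875)² / 21.6875 = 0.0218
χ² = 0.0168 + 0.0097 + 0.0218 = 0.0483 ≈ 0.048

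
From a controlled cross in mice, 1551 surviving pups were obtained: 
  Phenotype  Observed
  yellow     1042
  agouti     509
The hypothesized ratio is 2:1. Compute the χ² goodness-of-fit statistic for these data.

Expected counts for N = 1551 under a 2:1 ratio (total parts = 3):
  yellow: 1551 × 2/3 = 1034
  agouti: 1551 × 1/3 = 517
χ² = Σ (O − E)² / E
  yellow: (1042 − 1034)² / 1034 = 0.0619
  agouti: (509 − 517)² / 517 = 0.1238
χ² = 0.0619 + 0.1238 = 0.1857 ≈ 0.186

0.186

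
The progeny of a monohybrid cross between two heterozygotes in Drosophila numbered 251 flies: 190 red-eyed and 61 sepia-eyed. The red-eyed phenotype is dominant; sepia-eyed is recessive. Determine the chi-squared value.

For a monohybrid cross between heterozygotes with complete dominance, the expected phenotypic ratio is 3:1.
Total ratio parts = 4. Expected numbers out of 251:
  red-eyed: 251 × 3/4 = 188.25
  sepia-eyed: 251 × 1/4 = 62.75
χ² = Σ (O − E)² / E
  red-eyed: (190 − 188.25)² / 188.25 = 0.0163
  sepia-eyed: (61 − 62.75)² / 62.75 = 0.0488
χ² = 0.0163 + 0.0488 = 0.0651 ≈ 0.065

0.065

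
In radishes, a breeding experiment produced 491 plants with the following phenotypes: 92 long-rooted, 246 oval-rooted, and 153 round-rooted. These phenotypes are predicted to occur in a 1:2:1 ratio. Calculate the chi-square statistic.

The 1:2:1 ratio has 4 parts, so with N = 491 the expected counts are:
  long-rooted: 491 × 1/4 = 122.75
  oval-rooted: 491 × 2/4 = 245.5
  round-rooted: 491 × 1/4 = 122.75
χ² = Σ (O − E)² / E
  long-rooted: (92 − 122.75)² / 122.75 = 7.7032
  oval-rooted: (246 − 245.5)² / 245.5 = 0.0010
  round-rooted: (153 − 122.75)² / 122.75 = 7.4547
χ² = 7.7032 + 0.0010 + 7.4547 = 15.1589 ≈ 15.159

15.159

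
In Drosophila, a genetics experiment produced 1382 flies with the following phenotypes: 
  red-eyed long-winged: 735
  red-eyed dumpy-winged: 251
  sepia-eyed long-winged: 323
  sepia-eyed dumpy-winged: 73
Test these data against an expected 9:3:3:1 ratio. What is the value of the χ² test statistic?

Under the 9:3:3:1 hypothesis (Σ ratio = 16, N = 1382):
  red-eyed long-winged: 1382 × 9/16 = 777.375
  red-eyed dumpy-winged: 1382 × 3/16 = 259.125
  sepia-eyed long-winged: 1382 × 3/16 = 259.125
  sepia-eyed dumpy-winged: 1382 × 1/16 = 86.375
χ² = Σ (O − E)² / E
  red-eyed long-winged: (735 − 777.375)² / 777.375 = 2.3099
  red-eyed dumpy-winged: (251 − 259.125)² / 259.125 = 0.2548
  sepia-eyed long-winged: (323 − 259.125)² / 259.125 = 15.7454
  sepia-eyed dumpy-winged: (73 − 86.375)² / 86.375 = 2.0711
χ² = 2.3099 + 0.2548 + 15.7454 + 2.0711 = 20.3812 ≈ 20.381

20.381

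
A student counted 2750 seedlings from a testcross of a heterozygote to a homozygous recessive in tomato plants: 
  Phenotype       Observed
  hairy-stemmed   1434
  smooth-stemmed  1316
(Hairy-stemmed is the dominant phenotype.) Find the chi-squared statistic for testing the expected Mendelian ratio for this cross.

A testcross of a heterozygote (Aa × aa) gives a 1:1 phenotypic ratio.
Total ratio parts = 2. Expected numbers out of 2750:
  hairy-stemmed: 2750 × 1/2 = 1375
  smooth-stemmed: 2750 × 1/2 = 1375
χ² = Σ (O − E)² / E
  hairy-stemmed: (1434 − 1375)² / 1375 = 2.5316
  smooth-stemmed: (1316 − 1375)² / 1375 = 2.5316
χ² = 2.5316 + 2.5316 = 5.0632 ≈ 5.063

5.063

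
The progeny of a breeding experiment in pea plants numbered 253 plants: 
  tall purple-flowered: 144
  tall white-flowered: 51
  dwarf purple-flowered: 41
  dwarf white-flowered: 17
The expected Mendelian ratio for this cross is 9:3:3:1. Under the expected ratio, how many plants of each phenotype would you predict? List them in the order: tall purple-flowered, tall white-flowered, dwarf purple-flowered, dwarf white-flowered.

Total ratio parts = 16. Expected numbers out of 253:
  tall purple-flowered: 253 × 9/16 = 142.3125
  tall white-flowered: 253 × 3/16 = 47.4375
  dwarf purple-flowered: 253 × 3/16 = 47.4375
  dwarf white-flowered: 253 × 1/16 = 15.8125

142.3125, 47.4375, 47.4375, 15.8125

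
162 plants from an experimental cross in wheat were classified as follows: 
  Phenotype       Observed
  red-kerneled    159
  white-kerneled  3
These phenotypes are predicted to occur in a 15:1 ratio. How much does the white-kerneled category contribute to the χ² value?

5.014

Expected counts for N = 162 under a 15:1 ratio (total parts = 16):
  red-kerneled: 162 × 15/16 = 151.875
  white-kerneled: 162 × 1/16 = 10.125
Contribution of white-kerneled: (3 − 10.125)² / 10.125 = 5.0139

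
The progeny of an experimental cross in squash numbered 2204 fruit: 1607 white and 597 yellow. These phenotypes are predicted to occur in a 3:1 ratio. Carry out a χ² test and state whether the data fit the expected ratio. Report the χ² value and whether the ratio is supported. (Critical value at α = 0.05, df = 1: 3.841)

5.120; not consistent

Total ratio parts = 4. Expected numbers out of 2204:
  white: 2204 × 3/4 = 1653
  yellow: 2204 × 1/4 = 551
χ² = Σ (O − E)² / E
  white: (1607 − 1653)² / 1653 = 1.2801
  yellow: (597 − 551)² / 551 = 3.8403
χ² = 1.2801 + 3.8403 = 5.1204 ≈ 5.120
Degrees of freedom = 2 − 1 = 1; critical value at α = 0.05 is 3.841.
Since 5.120 > 3.841, we reject the null hypothesis — the data do not fit the 3:1 ratio.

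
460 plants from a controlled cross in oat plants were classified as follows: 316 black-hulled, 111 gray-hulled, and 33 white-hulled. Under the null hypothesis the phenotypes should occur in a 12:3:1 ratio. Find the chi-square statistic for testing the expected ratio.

10.168

Total ratio parts = 16. Expected numbers out of 460:
  black-hulled: 460 × 12/16 = 345
  gray-hulled: 460 × 3/16 = 86.25
  white-hulled: 460 × 1/16 = 28.75
χ² = Σ (O − E)² / E
  black-hulled: (316 − 345)² / 345 = 2.4377
  gray-hulled: (111 − 86.25)² / 86.25 = 7.1022
  white-hulled: (33 − 28.75)² / 28.75 = 0.6283
χ² = 2.4377 + 7.1022 + 0.6283 = 10.1682 ≈ 10.168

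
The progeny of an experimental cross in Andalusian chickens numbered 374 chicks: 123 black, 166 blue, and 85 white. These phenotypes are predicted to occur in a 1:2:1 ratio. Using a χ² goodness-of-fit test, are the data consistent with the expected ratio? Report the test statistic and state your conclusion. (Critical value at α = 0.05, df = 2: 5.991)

12.439; not consistent

Total ratio parts = 4. Expected numbers out of 374:
  black: 374 × 1/4 = 93.5
  blue: 374 × 2/4 = 187
  white: 374 × 1/4 = 93.5
χ² = Σ (O − E)² / E
  black: (123 − 93.5)² / 93.5 = 9.3075
  blue: (166 − 187)² / 187 = 2.3583
  white: (85 − 93.5)² / 93.5 = 0.7727
χ² = 9.3075 + 2.3583 + 0.7727 = 12.4385 ≈ 12.439
Degrees of freedom = 3 − 1 = 2; critical value at α = 0.05 is 5.991.
Since 12.439 > 5.991, we reject the null hypothesis — the data do not fit the 1:2:1 ratio.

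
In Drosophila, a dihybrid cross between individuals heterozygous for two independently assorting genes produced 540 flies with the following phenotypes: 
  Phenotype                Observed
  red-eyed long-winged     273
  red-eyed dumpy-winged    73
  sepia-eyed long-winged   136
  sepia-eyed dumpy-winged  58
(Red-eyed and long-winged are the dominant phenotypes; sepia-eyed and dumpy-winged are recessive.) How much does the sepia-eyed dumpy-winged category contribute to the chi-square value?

A dihybrid F₂ with independent assortment and complete dominance at both loci gives a 9:3:3:1 phenotypic ratio.
Under the 9:3:3:1 hypothesis (Σ ratio = 16, N = 540):
  red-eyed long-winged: 540 × 9/16 = 303.75
  red-eyed dumpy-winged: 540 × 3/16 = 101.25
  sepia-eyed long-winged: 540 × 3/16 = 101.25
  sepia-eyed dumpy-winged: 540 × 1/16 = 33.75
Contribution of sepia-eyed dumpy-winged: (58 − 33.75)² / 33.75 = 17.4241

17.424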